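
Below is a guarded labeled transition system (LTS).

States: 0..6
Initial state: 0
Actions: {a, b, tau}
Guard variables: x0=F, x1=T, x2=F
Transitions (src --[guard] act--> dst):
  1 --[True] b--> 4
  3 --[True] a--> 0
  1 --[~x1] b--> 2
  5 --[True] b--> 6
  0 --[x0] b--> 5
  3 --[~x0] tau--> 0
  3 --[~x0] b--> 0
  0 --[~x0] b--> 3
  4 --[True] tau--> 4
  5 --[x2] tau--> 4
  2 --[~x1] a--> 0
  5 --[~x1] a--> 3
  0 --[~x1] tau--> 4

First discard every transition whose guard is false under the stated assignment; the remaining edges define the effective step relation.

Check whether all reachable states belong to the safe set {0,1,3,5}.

Allowed set {0,1,3,5}
Reachable = {0,3}
  0: ✓
  3: ✓

Answer: INVARIANT HOLDS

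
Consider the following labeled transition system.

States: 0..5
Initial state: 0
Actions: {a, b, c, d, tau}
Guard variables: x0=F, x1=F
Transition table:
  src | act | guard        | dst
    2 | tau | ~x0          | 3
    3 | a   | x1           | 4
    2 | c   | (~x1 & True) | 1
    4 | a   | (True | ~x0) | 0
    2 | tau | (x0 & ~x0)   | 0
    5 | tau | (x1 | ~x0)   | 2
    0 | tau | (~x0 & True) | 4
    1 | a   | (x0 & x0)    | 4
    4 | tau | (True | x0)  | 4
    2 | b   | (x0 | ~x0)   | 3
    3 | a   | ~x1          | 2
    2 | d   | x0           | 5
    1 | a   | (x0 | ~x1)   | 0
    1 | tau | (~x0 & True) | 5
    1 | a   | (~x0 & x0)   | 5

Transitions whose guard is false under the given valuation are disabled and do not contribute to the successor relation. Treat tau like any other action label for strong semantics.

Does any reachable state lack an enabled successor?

Answer: DEADLOCK-FREE

Analysis:
Reachable = {0,4}
  0: tau→4  [1 out]
  4: a→0  tau→4  [2 out]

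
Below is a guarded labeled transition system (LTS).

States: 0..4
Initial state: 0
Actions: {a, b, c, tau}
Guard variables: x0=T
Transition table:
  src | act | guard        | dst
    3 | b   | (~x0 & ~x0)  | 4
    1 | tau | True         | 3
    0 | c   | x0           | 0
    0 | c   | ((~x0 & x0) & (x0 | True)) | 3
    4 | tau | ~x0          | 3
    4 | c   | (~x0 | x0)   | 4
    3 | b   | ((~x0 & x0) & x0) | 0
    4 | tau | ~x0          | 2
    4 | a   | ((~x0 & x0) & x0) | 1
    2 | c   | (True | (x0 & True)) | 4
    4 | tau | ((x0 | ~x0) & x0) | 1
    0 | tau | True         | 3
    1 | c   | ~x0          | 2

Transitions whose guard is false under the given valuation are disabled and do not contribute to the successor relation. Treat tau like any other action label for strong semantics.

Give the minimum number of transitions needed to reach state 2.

Answer: UNREACHABLE

Analysis:
Breadth-first toward 2:
  L0 = {0}
  L1 = {3}
2 never appears.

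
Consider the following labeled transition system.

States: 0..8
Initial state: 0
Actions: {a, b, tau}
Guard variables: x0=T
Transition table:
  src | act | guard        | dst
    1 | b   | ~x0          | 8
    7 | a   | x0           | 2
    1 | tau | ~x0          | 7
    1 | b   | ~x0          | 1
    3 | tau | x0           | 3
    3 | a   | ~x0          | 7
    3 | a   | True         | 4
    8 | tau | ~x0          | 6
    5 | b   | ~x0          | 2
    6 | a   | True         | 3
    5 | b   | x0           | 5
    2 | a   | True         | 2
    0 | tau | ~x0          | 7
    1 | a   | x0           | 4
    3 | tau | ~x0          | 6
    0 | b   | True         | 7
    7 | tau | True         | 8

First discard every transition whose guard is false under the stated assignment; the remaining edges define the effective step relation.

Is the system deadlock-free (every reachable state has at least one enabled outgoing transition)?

Reach set: {0,2,7,8}
  0: b→7  [deg 1]
  2: a→2  [deg 1]
  7: a→2  tau→8  [deg 2]
  8: ∅  [deadlock]
trace reaching 8: b·tau

Answer: DEADLOCK at state 8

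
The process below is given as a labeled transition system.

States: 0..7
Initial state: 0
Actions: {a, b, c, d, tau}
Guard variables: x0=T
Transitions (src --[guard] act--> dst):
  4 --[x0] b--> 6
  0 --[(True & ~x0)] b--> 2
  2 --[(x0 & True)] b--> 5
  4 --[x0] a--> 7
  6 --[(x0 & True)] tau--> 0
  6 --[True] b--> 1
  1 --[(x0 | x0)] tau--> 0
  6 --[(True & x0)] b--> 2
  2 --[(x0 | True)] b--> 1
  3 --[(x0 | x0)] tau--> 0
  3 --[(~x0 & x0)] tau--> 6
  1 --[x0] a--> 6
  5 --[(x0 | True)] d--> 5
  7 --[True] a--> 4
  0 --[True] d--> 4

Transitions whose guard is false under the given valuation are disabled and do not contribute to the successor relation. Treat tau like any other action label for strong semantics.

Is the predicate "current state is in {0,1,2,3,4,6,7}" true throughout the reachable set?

Answer: INVARIANT VIOLATED at state 5

Working:
Safe = {0,1,2,3,4,6,7}
Reachable = {0,1,2,4,5,6,7}
  0: safe
  1: safe
  2: safe
  4: safe
  5: VIOLATES
  6: safe
  7: safe
counterexample path to 5: d·b·b·b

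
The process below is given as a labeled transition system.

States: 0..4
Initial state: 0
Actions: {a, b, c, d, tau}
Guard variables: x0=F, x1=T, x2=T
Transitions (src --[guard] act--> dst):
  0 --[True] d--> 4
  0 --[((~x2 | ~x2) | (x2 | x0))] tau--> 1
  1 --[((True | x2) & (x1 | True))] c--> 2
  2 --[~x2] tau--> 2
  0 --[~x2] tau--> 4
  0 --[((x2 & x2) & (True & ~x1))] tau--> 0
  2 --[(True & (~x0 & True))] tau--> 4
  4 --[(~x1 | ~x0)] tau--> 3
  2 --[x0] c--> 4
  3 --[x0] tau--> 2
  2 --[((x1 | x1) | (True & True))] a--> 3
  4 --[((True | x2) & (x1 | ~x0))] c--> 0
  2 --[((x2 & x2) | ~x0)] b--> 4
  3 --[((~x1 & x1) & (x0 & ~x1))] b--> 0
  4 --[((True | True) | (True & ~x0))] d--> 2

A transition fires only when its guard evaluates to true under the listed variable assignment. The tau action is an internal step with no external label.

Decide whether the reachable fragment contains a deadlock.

Answer: DEADLOCK at state 3

Trace:
R = {0,1,2,3,4}
  0: d→4  tau→1  [2 out]
  1: c→2  [1 out]
  2: a→3  b→4  tau→4  [3 out]
  3: ∅  [STUCK]
  4: c→0  d→2  tau→3  [3 out]
trace reaching 3: d·tau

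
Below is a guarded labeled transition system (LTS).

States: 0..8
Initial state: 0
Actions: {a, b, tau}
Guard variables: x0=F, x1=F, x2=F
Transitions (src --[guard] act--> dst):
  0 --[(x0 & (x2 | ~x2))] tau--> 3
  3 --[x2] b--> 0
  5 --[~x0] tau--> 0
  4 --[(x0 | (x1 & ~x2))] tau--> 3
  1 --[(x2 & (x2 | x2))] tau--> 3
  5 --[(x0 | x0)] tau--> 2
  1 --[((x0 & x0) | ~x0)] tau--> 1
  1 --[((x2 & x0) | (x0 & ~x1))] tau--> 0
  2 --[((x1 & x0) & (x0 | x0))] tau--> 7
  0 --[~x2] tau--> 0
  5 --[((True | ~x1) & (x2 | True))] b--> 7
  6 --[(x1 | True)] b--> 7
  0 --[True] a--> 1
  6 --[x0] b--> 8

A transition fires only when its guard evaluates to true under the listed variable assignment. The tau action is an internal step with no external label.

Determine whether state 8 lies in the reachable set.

Answer: UNREACHABLE

Analysis:
After dropping false guards: 6 live edges.
Layer 0: {0}
Layer 1: {1}  cumulative {0,1}
R = {0,1}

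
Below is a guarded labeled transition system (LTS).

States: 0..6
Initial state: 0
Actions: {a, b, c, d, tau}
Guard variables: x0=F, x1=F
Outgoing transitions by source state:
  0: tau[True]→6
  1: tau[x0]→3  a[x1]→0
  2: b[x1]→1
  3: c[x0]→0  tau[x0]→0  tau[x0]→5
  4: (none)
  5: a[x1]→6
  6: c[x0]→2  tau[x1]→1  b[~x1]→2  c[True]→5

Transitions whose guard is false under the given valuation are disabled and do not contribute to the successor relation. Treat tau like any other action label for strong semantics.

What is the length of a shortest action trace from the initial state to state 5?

Answer: 2

Working:
Layered search for 5:
  Layer 0: {0}
  Layer 1: {6}
  Layer 2: {2,5}
5 enters at depth 2; path tau·c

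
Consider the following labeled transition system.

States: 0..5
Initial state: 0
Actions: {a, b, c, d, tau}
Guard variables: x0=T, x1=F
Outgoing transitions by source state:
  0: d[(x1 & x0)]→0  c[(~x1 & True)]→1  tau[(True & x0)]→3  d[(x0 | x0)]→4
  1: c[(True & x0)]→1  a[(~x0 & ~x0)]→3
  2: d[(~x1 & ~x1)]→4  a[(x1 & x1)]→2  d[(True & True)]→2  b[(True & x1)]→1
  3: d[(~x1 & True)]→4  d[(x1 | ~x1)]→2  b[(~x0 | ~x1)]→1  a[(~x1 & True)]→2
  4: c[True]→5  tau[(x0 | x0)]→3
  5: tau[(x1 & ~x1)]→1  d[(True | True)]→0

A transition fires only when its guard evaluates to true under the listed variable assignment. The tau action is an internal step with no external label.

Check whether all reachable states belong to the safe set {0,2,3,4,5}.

Safe = {0,2,3,4,5}
Reachable = {0,1,2,3,4,5}
  0: ✓
  1: ✗ unsafe
  2: ✓
  3: ✓
  4: ✓
  5: ✓
counterexample path to 1: c

Answer: INVARIANT VIOLATED at state 1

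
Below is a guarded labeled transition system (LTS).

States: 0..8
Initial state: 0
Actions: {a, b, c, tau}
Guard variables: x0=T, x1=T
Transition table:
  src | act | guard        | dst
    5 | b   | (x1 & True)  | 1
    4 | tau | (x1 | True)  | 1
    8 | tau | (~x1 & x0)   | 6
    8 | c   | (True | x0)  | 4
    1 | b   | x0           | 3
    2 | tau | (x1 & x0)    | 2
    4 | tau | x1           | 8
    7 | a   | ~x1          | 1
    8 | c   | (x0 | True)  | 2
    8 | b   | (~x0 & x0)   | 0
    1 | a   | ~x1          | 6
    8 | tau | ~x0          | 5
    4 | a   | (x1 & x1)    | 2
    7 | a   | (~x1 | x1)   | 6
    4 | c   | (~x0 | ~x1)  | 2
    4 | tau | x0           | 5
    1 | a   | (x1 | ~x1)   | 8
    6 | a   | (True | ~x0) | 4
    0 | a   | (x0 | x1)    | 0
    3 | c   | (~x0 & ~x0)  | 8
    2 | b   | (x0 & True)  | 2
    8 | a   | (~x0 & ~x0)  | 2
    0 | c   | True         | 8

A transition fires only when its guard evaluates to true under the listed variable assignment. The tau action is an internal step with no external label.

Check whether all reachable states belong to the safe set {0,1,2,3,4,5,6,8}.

Answer: INVARIANT HOLDS

Analysis:
Allowed set {0,1,2,3,4,5,6,8}
Reach set: {0,1,2,3,4,5,8}
  0: ok
  1: ok
  2: ok
  3: ok
  4: ok
  5: ok
  8: ok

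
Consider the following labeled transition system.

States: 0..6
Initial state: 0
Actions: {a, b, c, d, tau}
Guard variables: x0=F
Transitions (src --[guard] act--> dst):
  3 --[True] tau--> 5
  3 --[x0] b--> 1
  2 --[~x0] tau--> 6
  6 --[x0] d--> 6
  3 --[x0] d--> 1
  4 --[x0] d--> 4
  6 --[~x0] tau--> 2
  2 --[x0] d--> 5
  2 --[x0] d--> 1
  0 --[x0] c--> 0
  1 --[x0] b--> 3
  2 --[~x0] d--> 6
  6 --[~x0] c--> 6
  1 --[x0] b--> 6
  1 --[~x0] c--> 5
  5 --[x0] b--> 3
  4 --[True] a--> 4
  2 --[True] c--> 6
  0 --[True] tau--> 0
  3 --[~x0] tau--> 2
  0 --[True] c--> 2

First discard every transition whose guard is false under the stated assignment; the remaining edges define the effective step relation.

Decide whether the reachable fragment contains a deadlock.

Reach set: {0,2,6}
  0: c→2  tau→0  [2 out]
  2: c→6  d→6  tau→6  [3 out]
  6: c→6  tau→2  [2 out]

Answer: DEADLOCK-FREE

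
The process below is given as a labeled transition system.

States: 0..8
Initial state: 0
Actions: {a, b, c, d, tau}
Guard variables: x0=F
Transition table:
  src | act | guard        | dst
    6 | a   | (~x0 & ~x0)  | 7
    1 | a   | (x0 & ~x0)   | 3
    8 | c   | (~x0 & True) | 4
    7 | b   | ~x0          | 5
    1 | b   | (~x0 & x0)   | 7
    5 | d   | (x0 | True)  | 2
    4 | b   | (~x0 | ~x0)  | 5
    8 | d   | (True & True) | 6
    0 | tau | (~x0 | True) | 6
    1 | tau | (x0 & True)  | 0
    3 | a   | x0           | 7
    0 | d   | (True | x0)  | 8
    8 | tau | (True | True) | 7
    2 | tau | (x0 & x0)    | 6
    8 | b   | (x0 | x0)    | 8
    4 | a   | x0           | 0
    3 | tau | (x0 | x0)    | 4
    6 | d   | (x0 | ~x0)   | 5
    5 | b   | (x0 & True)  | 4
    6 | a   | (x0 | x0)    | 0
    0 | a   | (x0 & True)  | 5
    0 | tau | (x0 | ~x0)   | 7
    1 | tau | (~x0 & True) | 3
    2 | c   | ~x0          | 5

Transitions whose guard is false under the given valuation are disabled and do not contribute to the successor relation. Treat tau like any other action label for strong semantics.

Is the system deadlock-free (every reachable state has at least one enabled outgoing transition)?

Answer: DEADLOCK-FREE

Working:
Reachable = {0,2,4,5,6,7,8}
  0: d→8  tau→6  tau→7  [deg 3]
  2: c→5  [deg 1]
  4: b→5  [deg 1]
  5: d→2  [deg 1]
  6: a→7  d→5  [deg 2]
  7: b→5  [deg 1]
  8: c→4  d→6  tau→7  [deg 3]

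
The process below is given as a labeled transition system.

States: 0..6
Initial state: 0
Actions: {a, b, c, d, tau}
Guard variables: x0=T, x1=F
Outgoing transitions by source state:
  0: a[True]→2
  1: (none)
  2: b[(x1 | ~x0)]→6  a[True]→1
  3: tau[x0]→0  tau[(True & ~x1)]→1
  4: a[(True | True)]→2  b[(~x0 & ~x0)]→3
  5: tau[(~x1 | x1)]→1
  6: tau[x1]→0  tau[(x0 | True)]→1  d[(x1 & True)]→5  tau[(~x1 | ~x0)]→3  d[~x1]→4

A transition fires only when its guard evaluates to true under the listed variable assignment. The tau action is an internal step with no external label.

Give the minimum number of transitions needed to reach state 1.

Breadth-first toward 1:
  L0 = {0}
  L1 = {2}
  L2 = {1}
1 enters at depth 2; path a·a

Answer: 2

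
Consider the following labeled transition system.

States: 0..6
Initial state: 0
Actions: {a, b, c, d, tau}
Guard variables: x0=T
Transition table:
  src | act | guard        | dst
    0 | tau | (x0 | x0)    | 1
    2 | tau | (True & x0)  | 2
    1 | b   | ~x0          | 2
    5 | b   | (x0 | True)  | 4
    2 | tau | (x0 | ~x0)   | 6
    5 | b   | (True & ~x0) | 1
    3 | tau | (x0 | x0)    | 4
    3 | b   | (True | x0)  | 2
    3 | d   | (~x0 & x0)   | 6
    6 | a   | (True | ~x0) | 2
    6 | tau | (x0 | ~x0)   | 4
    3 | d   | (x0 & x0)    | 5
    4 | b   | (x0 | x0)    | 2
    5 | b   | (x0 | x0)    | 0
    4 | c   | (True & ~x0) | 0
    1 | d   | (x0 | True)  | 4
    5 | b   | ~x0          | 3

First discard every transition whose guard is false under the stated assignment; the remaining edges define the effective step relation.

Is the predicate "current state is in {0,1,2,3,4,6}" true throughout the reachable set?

Answer: INVARIANT HOLDS

Trace:
Allowed set {0,1,2,3,4,6}
R = {0,1,2,4,6}
  0: safe
  1: safe
  2: safe
  4: safe
  6: safe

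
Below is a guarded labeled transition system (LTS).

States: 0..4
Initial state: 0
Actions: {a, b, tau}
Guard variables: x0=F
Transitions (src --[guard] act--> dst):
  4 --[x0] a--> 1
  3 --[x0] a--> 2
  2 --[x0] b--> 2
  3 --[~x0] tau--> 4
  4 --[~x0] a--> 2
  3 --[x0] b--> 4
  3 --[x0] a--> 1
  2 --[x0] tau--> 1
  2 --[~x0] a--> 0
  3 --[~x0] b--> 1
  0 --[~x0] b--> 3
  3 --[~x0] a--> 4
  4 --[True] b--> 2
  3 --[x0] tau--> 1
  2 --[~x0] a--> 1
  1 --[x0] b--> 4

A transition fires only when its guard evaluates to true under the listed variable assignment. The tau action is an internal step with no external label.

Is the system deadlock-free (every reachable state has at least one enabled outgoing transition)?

Reach set: {0,1,2,3,4}
  0: b→3  [1 out]
  1: ∅  [STUCK]
  2: a→0  a→1  [2 out]
  3: a→4  b→1  tau→4  [3 out]
  4: a→2  b→2  [2 out]
Path to 1: b·b

Answer: DEADLOCK at state 1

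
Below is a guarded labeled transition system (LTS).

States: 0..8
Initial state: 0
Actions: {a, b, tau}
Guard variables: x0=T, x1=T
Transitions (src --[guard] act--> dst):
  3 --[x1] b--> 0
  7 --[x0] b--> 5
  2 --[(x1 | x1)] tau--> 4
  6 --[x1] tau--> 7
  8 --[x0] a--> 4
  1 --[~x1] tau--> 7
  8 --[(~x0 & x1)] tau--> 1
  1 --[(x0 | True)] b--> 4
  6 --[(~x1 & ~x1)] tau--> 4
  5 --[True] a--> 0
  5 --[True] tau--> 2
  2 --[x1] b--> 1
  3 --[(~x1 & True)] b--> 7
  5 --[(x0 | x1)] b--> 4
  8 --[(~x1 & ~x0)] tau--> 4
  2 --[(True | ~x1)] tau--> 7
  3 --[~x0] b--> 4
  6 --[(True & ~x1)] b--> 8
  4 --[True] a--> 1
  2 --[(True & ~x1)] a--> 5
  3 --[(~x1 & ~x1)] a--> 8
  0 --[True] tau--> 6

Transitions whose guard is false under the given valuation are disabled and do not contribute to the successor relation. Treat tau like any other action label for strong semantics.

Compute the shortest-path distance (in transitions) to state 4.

BFS to 4:
  depth 0: {0}
  depth 1: {6}
  depth 2: {7}
  depth 3: {5}
  depth 4: {2,4}
4 enters at depth 4; path tau·tau·b·b

Answer: 4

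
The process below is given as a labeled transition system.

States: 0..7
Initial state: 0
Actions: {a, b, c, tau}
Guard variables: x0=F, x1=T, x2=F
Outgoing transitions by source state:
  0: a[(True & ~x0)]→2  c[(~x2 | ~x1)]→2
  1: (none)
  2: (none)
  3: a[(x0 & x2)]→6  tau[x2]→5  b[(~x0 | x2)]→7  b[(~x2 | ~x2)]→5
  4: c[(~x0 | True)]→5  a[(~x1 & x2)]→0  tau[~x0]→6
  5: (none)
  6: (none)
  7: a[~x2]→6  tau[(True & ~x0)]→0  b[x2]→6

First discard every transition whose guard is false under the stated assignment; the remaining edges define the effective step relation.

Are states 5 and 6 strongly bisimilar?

Answer: BISIMILAR

Working:
Refine partition for ~:
  P[0] = {{0,1,2,3,4,5,6,7}}
  P[1] = {{0},{1,2,5,6},{3},{4},{7}}
5 equivalence class(es) (converged in 2)
[5]={1,2,5,6}  [6]={1,2,5,6}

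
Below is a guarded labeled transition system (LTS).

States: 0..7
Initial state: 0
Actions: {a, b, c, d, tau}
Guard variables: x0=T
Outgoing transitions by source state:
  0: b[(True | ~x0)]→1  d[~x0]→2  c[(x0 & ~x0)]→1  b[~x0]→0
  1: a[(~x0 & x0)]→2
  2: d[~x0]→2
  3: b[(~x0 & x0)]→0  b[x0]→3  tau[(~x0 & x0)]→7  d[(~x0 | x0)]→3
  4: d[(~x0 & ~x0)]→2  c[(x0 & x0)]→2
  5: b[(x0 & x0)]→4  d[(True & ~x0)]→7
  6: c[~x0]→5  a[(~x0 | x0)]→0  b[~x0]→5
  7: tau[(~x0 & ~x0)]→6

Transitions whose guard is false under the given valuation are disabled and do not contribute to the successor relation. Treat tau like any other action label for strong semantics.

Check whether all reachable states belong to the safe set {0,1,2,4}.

Answer: INVARIANT HOLDS

Analysis:
Allowed set {0,1,2,4}
R = {0,1}
  0: ok
  1: ok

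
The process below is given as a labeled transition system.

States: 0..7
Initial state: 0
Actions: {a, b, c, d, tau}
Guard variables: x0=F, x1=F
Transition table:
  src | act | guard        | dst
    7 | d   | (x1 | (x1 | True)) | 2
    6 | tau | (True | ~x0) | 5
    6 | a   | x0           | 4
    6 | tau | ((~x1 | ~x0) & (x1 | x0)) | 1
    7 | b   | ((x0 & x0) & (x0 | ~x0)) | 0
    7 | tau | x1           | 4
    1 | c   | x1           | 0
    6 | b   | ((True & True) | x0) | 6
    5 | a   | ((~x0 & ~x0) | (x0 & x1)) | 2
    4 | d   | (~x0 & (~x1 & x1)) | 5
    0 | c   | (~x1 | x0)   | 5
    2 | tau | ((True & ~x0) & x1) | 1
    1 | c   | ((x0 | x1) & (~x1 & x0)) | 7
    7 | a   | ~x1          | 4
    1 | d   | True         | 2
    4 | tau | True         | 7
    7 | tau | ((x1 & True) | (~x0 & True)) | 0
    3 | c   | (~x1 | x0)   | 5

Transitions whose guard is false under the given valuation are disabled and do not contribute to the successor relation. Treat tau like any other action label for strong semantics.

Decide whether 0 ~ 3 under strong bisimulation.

Answer: BISIMILAR

Analysis:
Refine partition for ~:
  round 0: {{0,1,2,3,4,5,6,7}}
  round 1: {{0,3},{1},{2},{4},{5},{6},{7}}
7 equivalence class(es) (converged in 2)
class of 0: {0,3}; class of 3: {0,3}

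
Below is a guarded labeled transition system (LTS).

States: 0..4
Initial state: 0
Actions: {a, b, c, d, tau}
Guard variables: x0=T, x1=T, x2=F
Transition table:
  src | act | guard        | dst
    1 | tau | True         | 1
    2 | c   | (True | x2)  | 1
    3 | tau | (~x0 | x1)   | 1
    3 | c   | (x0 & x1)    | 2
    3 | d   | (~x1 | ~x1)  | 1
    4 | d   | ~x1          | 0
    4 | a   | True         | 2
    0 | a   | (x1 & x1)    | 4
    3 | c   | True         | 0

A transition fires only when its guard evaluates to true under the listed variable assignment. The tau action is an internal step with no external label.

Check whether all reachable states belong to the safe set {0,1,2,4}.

Allowed set {0,1,2,4}
R = {0,1,2,4}
  0: ✓
  1: ✓
  2: ✓
  4: ✓

Answer: INVARIANT HOLDS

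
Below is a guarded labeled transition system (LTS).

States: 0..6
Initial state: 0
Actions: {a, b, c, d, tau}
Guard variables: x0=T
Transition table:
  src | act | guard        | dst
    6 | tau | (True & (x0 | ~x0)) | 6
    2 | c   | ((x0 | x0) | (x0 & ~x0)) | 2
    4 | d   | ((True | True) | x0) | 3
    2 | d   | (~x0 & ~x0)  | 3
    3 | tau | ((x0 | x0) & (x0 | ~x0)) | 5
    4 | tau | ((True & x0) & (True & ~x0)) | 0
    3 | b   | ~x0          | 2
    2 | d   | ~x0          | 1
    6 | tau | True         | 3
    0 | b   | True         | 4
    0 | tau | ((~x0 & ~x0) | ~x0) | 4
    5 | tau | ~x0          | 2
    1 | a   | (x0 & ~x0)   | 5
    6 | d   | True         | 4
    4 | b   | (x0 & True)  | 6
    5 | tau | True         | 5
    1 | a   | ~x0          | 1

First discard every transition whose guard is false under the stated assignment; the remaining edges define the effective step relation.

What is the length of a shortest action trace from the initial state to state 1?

Breadth-first toward 1:
  L0 = {0}
  L1 = {4}
  L2 = {3,6}
  L3 = {5}
1 never appears.

Answer: UNREACHABLE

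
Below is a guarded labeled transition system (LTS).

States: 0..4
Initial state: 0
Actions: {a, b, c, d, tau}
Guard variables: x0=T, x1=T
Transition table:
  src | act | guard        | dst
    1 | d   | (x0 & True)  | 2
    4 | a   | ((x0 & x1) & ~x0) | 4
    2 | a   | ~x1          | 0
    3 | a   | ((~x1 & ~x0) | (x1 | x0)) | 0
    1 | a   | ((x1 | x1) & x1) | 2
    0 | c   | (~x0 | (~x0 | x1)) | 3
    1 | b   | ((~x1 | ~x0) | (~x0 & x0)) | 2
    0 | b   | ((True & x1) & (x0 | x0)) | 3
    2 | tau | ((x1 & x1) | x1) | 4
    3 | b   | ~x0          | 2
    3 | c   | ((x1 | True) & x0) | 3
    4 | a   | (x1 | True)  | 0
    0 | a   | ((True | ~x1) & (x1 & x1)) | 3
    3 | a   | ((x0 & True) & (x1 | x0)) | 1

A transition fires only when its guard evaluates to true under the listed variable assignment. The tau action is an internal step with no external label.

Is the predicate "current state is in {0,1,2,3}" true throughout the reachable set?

Safe = {0,1,2,3}
Reachable = {0,1,2,3,4}
  0: safe
  1: safe
  2: safe
  3: safe
  4: VIOLATES
counterexample path to 4: c·a·d·tau

Answer: INVARIANT VIOLATED at state 4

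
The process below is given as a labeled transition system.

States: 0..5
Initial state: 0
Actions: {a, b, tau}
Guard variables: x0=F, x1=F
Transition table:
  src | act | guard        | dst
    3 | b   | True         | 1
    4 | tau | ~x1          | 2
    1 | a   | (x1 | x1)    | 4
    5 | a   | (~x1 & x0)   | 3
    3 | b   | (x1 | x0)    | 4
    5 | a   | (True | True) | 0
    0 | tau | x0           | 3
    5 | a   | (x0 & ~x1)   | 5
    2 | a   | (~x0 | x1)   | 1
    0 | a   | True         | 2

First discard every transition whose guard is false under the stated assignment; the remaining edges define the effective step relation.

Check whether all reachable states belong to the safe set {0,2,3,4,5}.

Answer: INVARIANT VIOLATED at state 1

Analysis:
Inv-set: {0,2,3,4,5}
R = {0,1,2}
  0: ok
  1: VIOLATES
  2: ok
witness against invariant: a·a → 1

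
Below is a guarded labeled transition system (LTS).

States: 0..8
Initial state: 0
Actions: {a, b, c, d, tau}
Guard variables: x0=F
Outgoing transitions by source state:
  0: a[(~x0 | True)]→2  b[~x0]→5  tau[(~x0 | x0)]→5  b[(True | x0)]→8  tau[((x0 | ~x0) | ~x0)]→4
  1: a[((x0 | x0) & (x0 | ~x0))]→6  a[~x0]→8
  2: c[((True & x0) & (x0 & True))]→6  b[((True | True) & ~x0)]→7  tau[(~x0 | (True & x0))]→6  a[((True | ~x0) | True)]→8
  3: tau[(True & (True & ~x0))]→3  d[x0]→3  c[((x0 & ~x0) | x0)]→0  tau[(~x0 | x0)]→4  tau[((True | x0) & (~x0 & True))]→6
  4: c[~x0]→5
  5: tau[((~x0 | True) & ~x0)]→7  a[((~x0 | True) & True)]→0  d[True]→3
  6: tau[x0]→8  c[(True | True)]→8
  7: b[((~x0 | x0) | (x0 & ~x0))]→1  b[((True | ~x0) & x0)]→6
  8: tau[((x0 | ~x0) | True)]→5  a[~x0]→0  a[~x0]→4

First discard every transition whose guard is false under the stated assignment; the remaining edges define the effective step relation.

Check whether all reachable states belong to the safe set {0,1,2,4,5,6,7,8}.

Answer: INVARIANT VIOLATED at state 3

Working:
Allowed set {0,1,2,4,5,6,7,8}
Reach set: {0,1,2,3,4,5,6,7,8}
  0: ✓
  1: ✓
  2: ✓
  3: ✗ unsafe
  4: ✓
  5: ✓
  6: ✓
  7: ✓
  8: ✓
witness against invariant: b·d → 3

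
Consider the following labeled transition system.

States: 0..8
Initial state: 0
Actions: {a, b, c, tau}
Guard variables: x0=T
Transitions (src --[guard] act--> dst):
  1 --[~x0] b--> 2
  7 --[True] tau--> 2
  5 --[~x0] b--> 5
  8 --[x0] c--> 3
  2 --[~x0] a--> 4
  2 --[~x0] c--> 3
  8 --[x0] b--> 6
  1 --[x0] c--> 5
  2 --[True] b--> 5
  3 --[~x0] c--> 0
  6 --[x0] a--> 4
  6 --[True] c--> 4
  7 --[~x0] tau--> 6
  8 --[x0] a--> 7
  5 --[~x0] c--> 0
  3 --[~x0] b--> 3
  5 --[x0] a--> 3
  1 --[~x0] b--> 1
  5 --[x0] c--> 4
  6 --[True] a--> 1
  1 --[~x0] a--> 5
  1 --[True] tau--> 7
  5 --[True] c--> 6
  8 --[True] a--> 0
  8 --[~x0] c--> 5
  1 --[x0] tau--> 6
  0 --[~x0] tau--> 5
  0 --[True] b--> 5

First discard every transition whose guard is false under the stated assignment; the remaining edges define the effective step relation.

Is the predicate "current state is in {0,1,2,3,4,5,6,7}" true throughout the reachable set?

Answer: INVARIANT HOLDS

Trace:
Allowed set {0,1,2,3,4,5,6,7}
Reach set: {0,1,2,3,4,5,6,7}
  0: ✓
  1: ✓
  2: ✓
  3: ✓
  4: ✓
  5: ✓
  6: ✓
  7: ✓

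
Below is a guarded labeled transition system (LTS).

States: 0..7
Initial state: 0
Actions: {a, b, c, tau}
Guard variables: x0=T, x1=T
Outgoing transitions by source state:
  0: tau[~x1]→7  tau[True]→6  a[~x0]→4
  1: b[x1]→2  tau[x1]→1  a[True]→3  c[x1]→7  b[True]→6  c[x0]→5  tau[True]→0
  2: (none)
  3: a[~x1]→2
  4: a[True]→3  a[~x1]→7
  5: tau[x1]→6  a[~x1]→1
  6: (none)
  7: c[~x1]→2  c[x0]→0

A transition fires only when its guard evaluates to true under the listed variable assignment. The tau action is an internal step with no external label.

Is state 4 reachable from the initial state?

11 transition(s) survive guard evaluation.
Layer 0: {0}
Layer 1: {6}  cumulative {0,6}
R = {0,6}

Answer: UNREACHABLE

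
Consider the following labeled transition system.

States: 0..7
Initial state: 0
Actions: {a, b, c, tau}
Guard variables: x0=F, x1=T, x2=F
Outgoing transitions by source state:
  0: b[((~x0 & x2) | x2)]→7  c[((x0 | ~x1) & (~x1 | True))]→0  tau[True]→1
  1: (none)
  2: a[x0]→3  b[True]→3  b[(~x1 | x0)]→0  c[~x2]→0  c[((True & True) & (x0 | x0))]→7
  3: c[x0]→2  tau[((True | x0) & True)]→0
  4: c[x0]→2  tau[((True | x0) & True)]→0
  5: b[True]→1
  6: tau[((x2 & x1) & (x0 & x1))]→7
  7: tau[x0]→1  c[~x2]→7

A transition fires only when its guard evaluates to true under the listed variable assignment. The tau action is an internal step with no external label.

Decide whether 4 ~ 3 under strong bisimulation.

Compute ~ classes (split until stable):
  round 0: {{0,1,2,3,4,5,6,7}}
  round 1: {{0,3,4},{1,6},{2},{5},{7}}
  round 2: {{0},{1,6},{2},{3,4},{5},{7}}
6 equivalence class(es) (converged in 3)
4∈{3,4}, 3∈{3,4}

Answer: BISIMILAR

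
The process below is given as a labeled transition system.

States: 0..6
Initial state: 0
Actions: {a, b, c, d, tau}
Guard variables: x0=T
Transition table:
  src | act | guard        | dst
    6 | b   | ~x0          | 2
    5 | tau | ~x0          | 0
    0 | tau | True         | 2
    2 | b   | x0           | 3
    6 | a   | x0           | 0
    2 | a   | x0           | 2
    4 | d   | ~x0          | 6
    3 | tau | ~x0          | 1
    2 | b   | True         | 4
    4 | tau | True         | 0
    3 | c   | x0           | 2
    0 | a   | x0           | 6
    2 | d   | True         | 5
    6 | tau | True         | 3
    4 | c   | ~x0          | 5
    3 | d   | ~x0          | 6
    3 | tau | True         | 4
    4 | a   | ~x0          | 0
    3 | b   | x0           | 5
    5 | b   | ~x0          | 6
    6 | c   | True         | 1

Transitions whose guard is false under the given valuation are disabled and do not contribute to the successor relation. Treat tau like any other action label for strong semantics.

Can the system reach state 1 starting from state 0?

Answer: REACHABLE

Analysis:
After dropping false guards: 13 live edges.
Layer 0: {0}
Layer 1: {2,6}  now seen {0,2,6}
Layer 2: {1,3,4,5}  now seen {0,1,2,3,4,5,6}
Reach set: {0,1,2,3,4,5,6}
trace reaching 1: a·c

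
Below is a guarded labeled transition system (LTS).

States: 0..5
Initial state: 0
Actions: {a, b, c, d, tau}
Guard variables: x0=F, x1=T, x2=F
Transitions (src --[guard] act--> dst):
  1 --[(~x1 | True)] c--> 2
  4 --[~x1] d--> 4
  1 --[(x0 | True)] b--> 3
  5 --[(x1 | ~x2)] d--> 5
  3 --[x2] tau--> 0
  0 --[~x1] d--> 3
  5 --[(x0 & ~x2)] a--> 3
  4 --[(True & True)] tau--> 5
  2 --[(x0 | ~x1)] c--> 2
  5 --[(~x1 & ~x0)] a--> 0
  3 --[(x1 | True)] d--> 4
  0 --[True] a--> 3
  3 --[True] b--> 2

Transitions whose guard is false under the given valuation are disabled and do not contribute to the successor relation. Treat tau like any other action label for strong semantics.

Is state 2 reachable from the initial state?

After dropping false guards: 7 live edges.
depth 0: {0}
depth 1: {3}  cumulative {0,3}
depth 2: {2,4}  cumulative {0,2,3,4}
depth 3: {5}  cumulative {0,2,3,4,5}
R = {0,2,3,4,5}
Path to 2: a·b

Answer: REACHABLE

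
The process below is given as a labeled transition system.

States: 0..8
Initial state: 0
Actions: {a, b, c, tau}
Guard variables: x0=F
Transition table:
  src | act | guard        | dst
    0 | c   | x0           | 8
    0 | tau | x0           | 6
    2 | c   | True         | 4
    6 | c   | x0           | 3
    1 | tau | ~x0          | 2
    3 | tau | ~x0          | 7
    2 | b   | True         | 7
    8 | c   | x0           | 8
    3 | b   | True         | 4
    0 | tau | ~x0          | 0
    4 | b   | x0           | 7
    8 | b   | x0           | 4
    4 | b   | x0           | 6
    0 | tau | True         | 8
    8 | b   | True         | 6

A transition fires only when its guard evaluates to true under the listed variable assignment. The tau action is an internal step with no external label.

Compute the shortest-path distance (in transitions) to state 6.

Breadth-first toward 6:
  L0 = {0}
  L1 = {8}
  L2 = {6}
6 enters at depth 2; path tau·b

Answer: 2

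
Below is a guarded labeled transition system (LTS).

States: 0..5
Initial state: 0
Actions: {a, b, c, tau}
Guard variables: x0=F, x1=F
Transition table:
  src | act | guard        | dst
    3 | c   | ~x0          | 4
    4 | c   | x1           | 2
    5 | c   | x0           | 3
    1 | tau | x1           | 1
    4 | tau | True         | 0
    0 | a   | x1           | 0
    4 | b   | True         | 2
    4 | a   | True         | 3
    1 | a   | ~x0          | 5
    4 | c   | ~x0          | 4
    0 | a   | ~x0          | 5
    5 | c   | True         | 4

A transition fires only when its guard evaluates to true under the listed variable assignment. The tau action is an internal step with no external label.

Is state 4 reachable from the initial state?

Answer: REACHABLE

Trace:
8 transition(s) survive guard evaluation.
Layer 0: {0}
Layer 1: {5}  total {0,5}
Layer 2: {4}  total {0,4,5}
Layer 3: {2,3}  total {0,2,3,4,5}
Reachable = {0,2,3,4,5}
witness 4: a·c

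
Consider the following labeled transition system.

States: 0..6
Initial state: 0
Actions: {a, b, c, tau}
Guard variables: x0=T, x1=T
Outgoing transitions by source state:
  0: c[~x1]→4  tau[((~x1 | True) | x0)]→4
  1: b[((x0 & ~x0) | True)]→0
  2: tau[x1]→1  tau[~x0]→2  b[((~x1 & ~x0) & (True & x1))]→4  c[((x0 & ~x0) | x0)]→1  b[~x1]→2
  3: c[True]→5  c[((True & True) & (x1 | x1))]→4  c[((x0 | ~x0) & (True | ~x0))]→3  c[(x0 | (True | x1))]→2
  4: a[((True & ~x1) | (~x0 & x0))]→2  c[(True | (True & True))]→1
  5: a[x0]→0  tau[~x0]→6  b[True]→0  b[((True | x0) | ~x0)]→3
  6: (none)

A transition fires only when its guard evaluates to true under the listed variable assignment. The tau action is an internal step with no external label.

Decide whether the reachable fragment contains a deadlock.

Reach set: {0,1,4}
  0: tau→4  [deg 1]
  1: b→0  [deg 1]
  4: c→1  [deg 1]

Answer: DEADLOCK-FREE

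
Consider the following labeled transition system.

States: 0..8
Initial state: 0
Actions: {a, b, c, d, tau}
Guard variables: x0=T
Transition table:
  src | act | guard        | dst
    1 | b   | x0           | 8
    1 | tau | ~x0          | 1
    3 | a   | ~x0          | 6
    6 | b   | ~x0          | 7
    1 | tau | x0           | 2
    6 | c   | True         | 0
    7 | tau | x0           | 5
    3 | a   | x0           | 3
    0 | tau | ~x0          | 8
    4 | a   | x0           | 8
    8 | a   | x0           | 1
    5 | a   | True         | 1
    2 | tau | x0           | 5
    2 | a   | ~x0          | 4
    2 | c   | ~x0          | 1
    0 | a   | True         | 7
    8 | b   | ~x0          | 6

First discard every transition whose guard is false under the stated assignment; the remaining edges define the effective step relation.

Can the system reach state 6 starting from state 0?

Answer: UNREACHABLE

Working:
10 transition(s) survive guard evaluation.
L0 = {0}
L1 = {7}  cumulative {0,7}
L2 = {5}  cumulative {0,5,7}
L3 = {1}  cumulative {0,1,5,7}
L4 = {2,8}  cumulative {0,1,2,5,7,8}
R = {0,1,2,5,7,8}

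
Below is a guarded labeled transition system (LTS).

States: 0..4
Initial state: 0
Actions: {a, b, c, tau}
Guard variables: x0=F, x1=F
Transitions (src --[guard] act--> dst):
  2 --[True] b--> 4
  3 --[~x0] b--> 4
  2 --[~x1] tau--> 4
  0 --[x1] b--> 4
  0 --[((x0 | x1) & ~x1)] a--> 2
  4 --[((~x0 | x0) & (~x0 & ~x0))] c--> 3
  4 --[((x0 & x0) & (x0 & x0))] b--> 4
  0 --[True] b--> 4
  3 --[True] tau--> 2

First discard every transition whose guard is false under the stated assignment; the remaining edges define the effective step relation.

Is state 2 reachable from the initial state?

6 transition(s) survive guard evaluation.
depth 0: {0}
depth 1: {4}  total {0,4}
depth 2: {3}  total {0,3,4}
depth 3: {2}  total {0,2,3,4}
Reach set: {0,2,3,4}
witness 2: b·c·tau

Answer: REACHABLE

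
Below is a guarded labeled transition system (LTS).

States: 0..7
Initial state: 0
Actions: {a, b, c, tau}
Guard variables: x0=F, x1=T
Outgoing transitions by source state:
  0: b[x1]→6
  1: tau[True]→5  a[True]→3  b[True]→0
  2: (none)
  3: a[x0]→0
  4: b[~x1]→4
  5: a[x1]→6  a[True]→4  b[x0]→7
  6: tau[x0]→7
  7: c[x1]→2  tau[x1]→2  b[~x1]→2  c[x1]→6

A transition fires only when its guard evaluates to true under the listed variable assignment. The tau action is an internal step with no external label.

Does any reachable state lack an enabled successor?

R = {0,6}
  0: b→6  [1 out]
  6: ∅  [no exit]
Path to 6: b

Answer: DEADLOCK at state 6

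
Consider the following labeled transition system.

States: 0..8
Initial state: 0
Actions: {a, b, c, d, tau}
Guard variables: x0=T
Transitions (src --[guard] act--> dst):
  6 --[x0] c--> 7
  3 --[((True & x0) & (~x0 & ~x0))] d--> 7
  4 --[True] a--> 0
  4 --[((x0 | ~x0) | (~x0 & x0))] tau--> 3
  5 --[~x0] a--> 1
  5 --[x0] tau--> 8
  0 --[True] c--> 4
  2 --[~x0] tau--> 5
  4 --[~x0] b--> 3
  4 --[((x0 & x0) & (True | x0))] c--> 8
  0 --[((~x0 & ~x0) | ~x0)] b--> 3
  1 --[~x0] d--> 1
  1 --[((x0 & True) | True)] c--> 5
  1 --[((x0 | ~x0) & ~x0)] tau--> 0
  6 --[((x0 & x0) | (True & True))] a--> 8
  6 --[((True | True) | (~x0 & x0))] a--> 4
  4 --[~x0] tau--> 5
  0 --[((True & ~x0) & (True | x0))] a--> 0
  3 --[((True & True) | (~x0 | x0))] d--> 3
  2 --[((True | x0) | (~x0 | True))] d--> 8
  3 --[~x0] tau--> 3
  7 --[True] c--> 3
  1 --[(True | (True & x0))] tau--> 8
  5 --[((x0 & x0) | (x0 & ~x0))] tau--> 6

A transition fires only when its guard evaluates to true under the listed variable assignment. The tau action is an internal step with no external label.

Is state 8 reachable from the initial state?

14 transition(s) survive guard evaluation.
L0 = {0}
L1 = {4}  now seen {0,4}
L2 = {3,8}  now seen {0,3,4,8}
Reach set: {0,3,4,8}
witness 8: c·c

Answer: REACHABLE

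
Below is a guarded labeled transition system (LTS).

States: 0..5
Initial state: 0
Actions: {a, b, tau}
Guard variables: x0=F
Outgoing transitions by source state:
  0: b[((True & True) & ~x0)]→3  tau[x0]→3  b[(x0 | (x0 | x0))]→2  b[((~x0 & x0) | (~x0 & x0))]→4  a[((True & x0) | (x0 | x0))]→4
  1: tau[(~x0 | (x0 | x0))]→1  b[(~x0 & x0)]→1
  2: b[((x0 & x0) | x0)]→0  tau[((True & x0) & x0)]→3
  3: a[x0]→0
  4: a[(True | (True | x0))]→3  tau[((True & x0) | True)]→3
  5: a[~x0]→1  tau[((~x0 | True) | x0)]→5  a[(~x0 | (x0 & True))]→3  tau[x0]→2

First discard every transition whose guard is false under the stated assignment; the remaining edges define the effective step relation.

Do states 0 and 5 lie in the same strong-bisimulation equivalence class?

Answer: NOT BISIMILAR

Trace:
Compute ~ classes (split until stable):
  π0 = {{0,1,2,3,4,5}}
  π1 = {{0},{1},{2,3},{4,5}}
  π2 = {{0},{1},{2,3},{4},{5}}
5 equivalence class(es) (converged in 3)
[0]={0}  [5]={5}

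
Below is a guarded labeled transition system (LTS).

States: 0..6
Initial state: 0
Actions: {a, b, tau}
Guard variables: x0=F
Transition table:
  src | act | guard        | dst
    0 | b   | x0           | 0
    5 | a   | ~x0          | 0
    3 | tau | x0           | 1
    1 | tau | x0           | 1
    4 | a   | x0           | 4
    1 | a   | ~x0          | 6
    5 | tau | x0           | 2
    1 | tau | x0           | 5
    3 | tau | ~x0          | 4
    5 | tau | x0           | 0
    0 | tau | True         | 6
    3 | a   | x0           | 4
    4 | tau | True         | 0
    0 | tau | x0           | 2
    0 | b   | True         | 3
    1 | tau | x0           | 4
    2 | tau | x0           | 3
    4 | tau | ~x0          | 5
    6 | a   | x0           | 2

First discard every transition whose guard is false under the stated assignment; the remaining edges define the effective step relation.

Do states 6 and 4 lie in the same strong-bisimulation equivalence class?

Answer: NOT BISIMILAR

Trace:
Refine partition for ~:
  P[0] = {{0,1,2,3,4,5,6}}
  P[1] = {{0},{1,5},{2,6},{3,4}}
  P[2] = {{0},{1},{2,6},{3},{4},{5}}
Fixed point at round 3; 6 class(es).
[6]={2,6}  [4]={4}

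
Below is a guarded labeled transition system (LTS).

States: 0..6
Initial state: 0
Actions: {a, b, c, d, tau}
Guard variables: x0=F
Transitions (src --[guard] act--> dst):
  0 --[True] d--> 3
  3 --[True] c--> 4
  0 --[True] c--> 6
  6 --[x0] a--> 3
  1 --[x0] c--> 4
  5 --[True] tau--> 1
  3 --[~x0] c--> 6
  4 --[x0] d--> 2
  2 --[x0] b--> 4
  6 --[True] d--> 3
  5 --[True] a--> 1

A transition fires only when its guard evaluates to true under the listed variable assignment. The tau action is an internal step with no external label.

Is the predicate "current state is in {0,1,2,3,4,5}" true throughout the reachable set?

Answer: INVARIANT VIOLATED at state 6

Trace:
Safe = {0,1,2,3,4,5}
R = {0,3,4,6}
  0: ✓
  3: ✓
  4: ✓
  6: outside
counterexample path to 6: c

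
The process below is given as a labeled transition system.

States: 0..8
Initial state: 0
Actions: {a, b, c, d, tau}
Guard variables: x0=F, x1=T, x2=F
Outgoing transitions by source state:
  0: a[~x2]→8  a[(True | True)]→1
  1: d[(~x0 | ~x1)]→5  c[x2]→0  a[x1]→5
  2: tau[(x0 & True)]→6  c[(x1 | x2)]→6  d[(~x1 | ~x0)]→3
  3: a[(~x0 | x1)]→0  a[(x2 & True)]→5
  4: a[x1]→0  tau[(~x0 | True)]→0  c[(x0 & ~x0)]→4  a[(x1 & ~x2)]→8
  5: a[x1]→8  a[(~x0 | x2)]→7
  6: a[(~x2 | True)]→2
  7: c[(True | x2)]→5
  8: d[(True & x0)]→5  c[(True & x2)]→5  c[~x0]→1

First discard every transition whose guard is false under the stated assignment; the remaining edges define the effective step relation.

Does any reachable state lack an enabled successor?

R = {0,1,5,7,8}
  0: a→1  a→8  [2 out]
  1: a→5  d→5  [2 out]
  5: a→7  a→8  [2 out]
  7: c→5  [1 out]
  8: c→1  [1 out]

Answer: DEADLOCK-FREE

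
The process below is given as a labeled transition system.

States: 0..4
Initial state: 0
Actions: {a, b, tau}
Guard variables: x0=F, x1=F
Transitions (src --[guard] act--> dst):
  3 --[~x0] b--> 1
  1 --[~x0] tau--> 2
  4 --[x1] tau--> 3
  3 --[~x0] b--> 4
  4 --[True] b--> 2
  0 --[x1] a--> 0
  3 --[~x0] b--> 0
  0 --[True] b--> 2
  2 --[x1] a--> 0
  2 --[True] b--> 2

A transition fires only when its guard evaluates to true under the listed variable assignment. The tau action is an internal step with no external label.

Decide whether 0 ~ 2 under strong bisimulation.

Refine partition for ~:
  round 0: {{0,1,2,3,4}}
  round 1: {{0,2,3,4},{1}}
  round 2: {{0,2,4},{1},{3}}
3 equivalence class(es) (converged in 3)
0∈{0,2,4}, 2∈{0,2,4}

Answer: BISIMILAR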